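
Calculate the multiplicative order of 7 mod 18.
Powers of 7 mod 18: 7^1≡7, 7^2≡13, 7^3≡1. Order = 3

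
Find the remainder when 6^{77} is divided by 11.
By Fermat: 6^{10} ≡ 1 (mod 11). 77 = 7×10 + 7. So 6^{77} ≡ 6^{7} ≡ 8 (mod 11)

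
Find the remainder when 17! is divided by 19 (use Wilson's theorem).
(18)! = (17)! × (18) ≡ -1 (mod 19). So (17)! ≡ -1 × (18)^(-1) ≡ (-1)×(-1) = 1 (mod 19)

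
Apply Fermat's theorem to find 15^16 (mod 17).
By Fermat's Little Theorem, 15^{16} ≡ 1 (mod 17) since 17 is prime and gcd(15, 17) = 1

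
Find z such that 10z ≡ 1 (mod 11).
10^(-1) ≡ 10 (mod 11). Verification: 10 × 10 = 100 ≡ 1 (mod 11)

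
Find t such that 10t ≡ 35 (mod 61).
34

Since gcd(10, 61) = 1 divides 35, a solution exists.
Multiply both sides by the inverse of 10 mod 61:
  10^(-1) mod 61 = 55
  x ≡ 55 × 35 ≡ 1925 ≡ 34 (mod 61)
Verification: 10 × 34 = 340 = 5 × 61 + 35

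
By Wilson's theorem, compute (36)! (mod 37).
By Wilson's theorem, (36)! ≡ -1 ≡ 36 (mod 37)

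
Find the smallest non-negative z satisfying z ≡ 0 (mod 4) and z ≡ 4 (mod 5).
M = 4 × 5 = 20. M₁ = 5, y₁ ≡ 1 (mod 4). M₂ = 4, y₂ ≡ 4 (mod 5). z = 0×5×1 + 4×4×4 ≡ 4 (mod 20)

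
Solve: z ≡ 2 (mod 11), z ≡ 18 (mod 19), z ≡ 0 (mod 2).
M = 11 × 19 × 2 = 418. M₁ = 38, y₁ ≡ 9 (mod 11). M₂ = 22, y₂ ≡ 13 (mod 19). M₃ = 209, y₃ ≡ 1 (mod 2). z = 2×38×9 + 18×22×13 + 0×209×1 ≡ 398 (mod 418)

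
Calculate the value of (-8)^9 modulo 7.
(-8) ≡ 6 (mod 7). 9 = 8 + 1 (binary 1001). Repeated squaring mod 7: 6^1 ≡ 6; 6^2 ≡ 6² = 36 ≡ 1; 6^4 ≡ 1² = 1 ≡ 1; 6^8 ≡ 1² = 1 ≡ 1. Multiply: (-8)^9 ≡ 6^8 × 6^1 ≡ 1 × 6 (mod 7): 1 × 6 = 6 ≡ 6. So (-8)^9 ≡ 6 (mod 7).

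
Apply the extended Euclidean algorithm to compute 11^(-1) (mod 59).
Extended GCD: 11(-16) + 59(3) = 1. So 11^(-1) ≡ 43 ≡ 43 (mod 59). Verify: 11 × 43 = 473 ≡ 1 (mod 59)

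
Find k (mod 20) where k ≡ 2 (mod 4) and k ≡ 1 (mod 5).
M = 4 × 5 = 20. M₁ = 5, y₁ ≡ 1 (mod 4). M₂ = 4, y₂ ≡ 4 (mod 5). k = 2×5×1 + 1×4×4 ≡ 6 (mod 20)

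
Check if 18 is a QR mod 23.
By Euler's criterion: 18^{11} ≡ 1 (mod 23). Since this equals 1, 18 is a QR.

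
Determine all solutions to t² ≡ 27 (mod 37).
The square roots of 27 mod 37 are 8 and 29. Verify: 8² = 64 ≡ 27 (mod 37)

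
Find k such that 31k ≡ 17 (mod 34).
17

Since gcd(31, 34) = 1 divides 17, a solution exists.
Multiply both sides by the inverse of 31 mod 34:
  31^(-1) mod 34 = 11
  x ≡ 11 × 17 ≡ 187 ≡ 17 (mod 34)
Verification: 31 × 17 = 527 = 15 × 34 + 17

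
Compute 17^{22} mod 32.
1

Using successive squaring:
Binary expansion of 22: 10110
Powers of 17 mod 32 (each is the square of the previous):
  17^1 ≡ 17 (mod 32)
  17^2 ≡ 17² = 289 ≡ 1 (mod 32)
  17^4 ≡ 1² = 1 ≡ 1 (mod 32)
  17^8 ≡ 1² = 1 ≡ 1 (mod 32)
  17^16 ≡ 1² = 1 ≡ 1 (mod 32)
22 = 16 + 4 + 2, so 17^22 = 17^16 × 17^4 × 17^2 ≡ 1 × 1 × 1 (mod 32)
Multiplying step by step:
  1 × 1 = 1 ≡ 1 (mod 32)
  1 × 1 = 1 ≡ 1 (mod 32)
Result: 17^22 ≡ 1 (mod 32)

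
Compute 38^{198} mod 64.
0

Using successive squaring:
Binary expansion of 198: 11000110
Powers of 38 mod 64 (each is the square of the previous):
  38^1 ≡ 38 (mod 64)
  38^2 ≡ 38² = 1444 ≡ 36 (mod 64)
  38^4 ≡ 36² = 1296 ≡ 16 (mod 64)
  38^8 ≡ 16² = 256 ≡ 0 (mod 64)
  38^16 ≡ 0² = 0 ≡ 0 (mod 64)
  38^32 ≡ 0² = 0 ≡ 0 (mod 64)
  38^64 ≡ 0² = 0 ≡ 0 (mod 64)
  38^128 ≡ 0² = 0 ≡ 0 (mod 64)
198 = 128 + 64 + 4 + 2, so 38^198 = 38^128 × 38^64 × 38^4 × 38^2 ≡ 0 × 0 × 16 × 36 (mod 64)
Multiplying step by step:
  0 × 0 = 0 ≡ 0 (mod 64)
  0 × 16 = 0 ≡ 0 (mod 64)
  0 × 36 = 0 ≡ 0 (mod 64)
Result: 38^198 ≡ 0 (mod 64)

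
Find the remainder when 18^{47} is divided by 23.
By Fermat: 18^{22} ≡ 1 (mod 23). 47 = 2×22 + 3. So 18^{47} ≡ 18^{3} ≡ 13 (mod 23)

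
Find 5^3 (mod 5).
5 ≡ 0 (mod 5). 3 = 2 + 1 (binary 11). Repeated squaring mod 5: 0^1 ≡ 0; 0^2 ≡ 0² = 0 ≡ 0. Multiply: 5^3 ≡ 0^2 × 0^1 ≡ 0 × 0 (mod 5): 0 × 0 = 0 ≡ 0. So 5^3 ≡ 0 (mod 5).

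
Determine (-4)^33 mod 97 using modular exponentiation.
Using repeated squaring. (-4) ≡ 93 (mod 97). 33 = 32 + 1 (binary 100001). Repeated squaring mod 97: 93^1 ≡ 93; 93^2 ≡ 93² = 8649 ≡ 16; 93^4 ≡ 16² = 256 ≡ 62; 93^8 ≡ 62² = 3844 ≡ 61; 93^16 ≡ 61² = 3721 ≡ 35; 93^32 ≡ 35² = 1225 ≡ 61. Multiply: (-4)^33 ≡ 93^32 × 93^1 ≡ 61 × 93 (mod 97): 61 × 93 = 5673 ≡ 47. So (-4)^33 ≡ 47 (mod 97).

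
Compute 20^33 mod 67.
Using repeated squaring. 33 = 32 + 1 (binary 100001). Repeated squaring mod 67: 20^1 ≡ 20; 20^2 ≡ 20² = 400 ≡ 65; 20^4 ≡ 65² = 4225 ≡ 4; 20^8 ≡ 4² = 16 ≡ 16; 20^16 ≡ 16² = 256 ≡ 55; 20^32 ≡ 55² = 3025 ≡ 10. Multiply: 20^33 = 20^32 × 20^1 ≡ 10 × 20 (mod 67): 10 × 20 = 200 ≡ 66. So 20^33 ≡ 66 (mod 67).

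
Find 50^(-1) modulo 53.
35

Using Extended Euclidean Algorithm:
gcd(50, 53) = 1
Bezout coefficients: 50 × -18 + 53 × 17 = 1
So 50 × -18 ≡ 1 (mod 53)
The inverse is -18 mod 53 = 35
Verification: 50 × 35 = 1750 = 33 × 53 + 1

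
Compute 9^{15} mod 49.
15

Using successive squaring:
Binary expansion of 15: 1111
Powers of 9 mod 49 (each is the square of the previous):
  9^1 ≡ 9 (mod 49)
  9^2 ≡ 9² = 81 ≡ 32 (mod 49)
  9^4 ≡ 32² = 1024 ≡ 44 (mod 49)
  9^8 ≡ 44² = 1936 ≡ 25 (mod 49)
15 = 8 + 4 + 2 + 1, so 9^15 = 9^8 × 9^4 × 9^2 × 9^1 ≡ 25 × 44 × 32 × 9 (mod 49)
Multiplying step by step:
  25 × 44 = 1100 ≡ 22 (mod 49)
  22 × 32 = 704 ≡ 18 (mod 49)
  18 × 9 = 162 ≡ 15 (mod 49)
Result: 9^15 ≡ 15 (mod 49)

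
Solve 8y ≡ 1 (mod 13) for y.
5

Using Extended Euclidean Algorithm:
gcd(8, 13) = 1
Bezout coefficients: 8 × 5 + 13 × -3 = 1
So 8 × 5 ≡ 1 (mod 13)
The inverse is 5 mod 13 = 5
Verification: 8 × 5 = 40 = 3 × 13 + 1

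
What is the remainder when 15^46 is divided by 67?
Using repeated squaring. 46 = 32 + 8 + 4 + 2 (binary 101110). Repeated squaring mod 67: 15^1 ≡ 15; 15^2 ≡ 15² = 225 ≡ 24; 15^4 ≡ 24² = 576 ≡ 40; 15^8 ≡ 40² = 1600 ≡ 59; 15^16 ≡ 59² = 3481 ≡ 64; 15^32 ≡ 64² = 4096 ≡ 9. Multiply: 15^46 = 15^32 × 15^8 × 15^4 × 15^2 ≡ 9 × 59 × 40 × 24 (mod 67): 9 × 59 = 531 ≡ 62; 62 × 40 = 2480 ≡ 1; 1 × 24 = 24 ≡ 24. So 15^46 ≡ 24 (mod 67).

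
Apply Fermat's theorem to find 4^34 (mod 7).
By Fermat: 4^{6} ≡ 1 (mod 7). 34 = 5×6 + 4. So 4^{34} ≡ 4^{4} ≡ 4 (mod 7)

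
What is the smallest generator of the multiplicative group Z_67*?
p - 1 = 66 has prime divisors 2, 3, 11. h is a primitive root mod 67 iff h^(66/q) ≢ 1 (mod 67) for each such q.
h = 2: 2^33 ≡ 66, 2^22 ≡ 37, 2^6 ≡ 64 (mod 67); none is 1, so 2 has order 66 and is a primitive root.
The smallest primitive root mod 67 is g = 2.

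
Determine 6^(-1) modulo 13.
6^(-1) ≡ 11 (mod 13). Verification: 6 × 11 = 66 ≡ 1 (mod 13)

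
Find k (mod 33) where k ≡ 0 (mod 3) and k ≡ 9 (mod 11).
M = 3 × 11 = 33. M₁ = 11, y₁ ≡ 2 (mod 3). M₂ = 3, y₂ ≡ 4 (mod 11). k = 0×11×2 + 9×3×4 ≡ 9 (mod 33)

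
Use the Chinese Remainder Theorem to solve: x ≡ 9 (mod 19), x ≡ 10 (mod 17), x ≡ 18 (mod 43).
6640

Using the Chinese Remainder Theorem:
M = product of moduli = 13889
For equation 1: M_1 = 731, 731 ≡ 9 (mod 19), inverse of 731 mod 19 is 17 (check: 9 × 17 = 153 ≡ 1 (mod 19))
For equation 2: M_2 = 817, 817 ≡ 1 (mod 17), inverse of 817 mod 17 is 1 (check: 1 × 1 = 1 ≡ 1 (mod 17))
For equation 3: M_3 = 323, 323 ≡ 22 (mod 43), inverse of 323 mod 43 is 2 (check: 22 × 2 = 44 ≡ 1 (mod 43))
Combine: x ≡ Σ r_i×M_i×(M_i⁻¹ mod m_i) = 9×731×17 + 10×817×1 + 18×323×2 = 111843 + 8170 + 11628 = 131641
131641 mod 13889 = 6640
x ≡ 6640 (mod 13889)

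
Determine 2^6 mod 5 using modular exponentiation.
6 = 4 + 2 (binary 110). Repeated squaring mod 5: 2^1 ≡ 2; 2^2 ≡ 2² = 4 ≡ 4; 2^4 ≡ 4² = 16 ≡ 1. Multiply: 2^6 = 2^4 × 2^2 ≡ 1 × 4 (mod 5): 1 × 4 = 4 ≡ 4. So 2^6 ≡ 4 (mod 5).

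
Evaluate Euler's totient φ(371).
312

Prime factorization: 371 = 7 × 53
Using the formula φ(n) = n × Π(1 - 1/p) for each prime factor p:
φ(371) = 371 × (1 - 1/7) × (1 - 1/53)
φ(371) = 312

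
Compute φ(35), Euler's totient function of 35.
24

Prime factorization: 35 = 5 × 7
Using the formula φ(n) = n × Π(1 - 1/p) for each prime factor p:
φ(35) = 35 × (1 - 1/5) × (1 - 1/7)
φ(35) = 24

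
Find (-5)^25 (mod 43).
Using repeated squaring. (-5) ≡ 38 (mod 43). 25 = 16 + 8 + 1 (binary 11001). Repeated squaring mod 43: 38^1 ≡ 38; 38^2 ≡ 38² = 1444 ≡ 25; 38^4 ≡ 25² = 625 ≡ 23; 38^8 ≡ 23² = 529 ≡ 13; 38^16 ≡ 13² = 169 ≡ 40. Multiply: (-5)^25 ≡ 38^16 × 38^8 × 38^1 ≡ 40 × 13 × 38 (mod 43): 40 × 13 = 520 ≡ 4; 4 × 38 = 152 ≡ 23. So (-5)^25 ≡ 23 (mod 43).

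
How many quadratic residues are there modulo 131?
For prime 131, there are (p-1)/2 = (131-1)/2 = 65 quadratic residues (excluding 0).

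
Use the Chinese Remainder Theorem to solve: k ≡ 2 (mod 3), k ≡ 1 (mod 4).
M = 3 × 4 = 12. M₁ = 4, y₁ ≡ 1 (mod 3). M₂ = 3, y₂ ≡ 3 (mod 4). k = 2×4×1 + 1×3×3 ≡ 5 (mod 12)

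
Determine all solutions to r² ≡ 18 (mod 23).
The square roots of 18 mod 23 are 8 and 15. Verify: 8² = 64 ≡ 18 (mod 23)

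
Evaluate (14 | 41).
(14/41) = 14^{20} mod 41 = -1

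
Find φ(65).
48

Prime factorization: 65 = 5 × 13
Using the formula φ(n) = n × Π(1 - 1/p) for each prime factor p:
φ(65) = 65 × (1 - 1/5) × (1 - 1/13)
φ(65) = 48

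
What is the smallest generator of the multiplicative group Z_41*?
p - 1 = 40 has prime divisors 2, 5. h is a primitive root mod 41 iff h^(40/q) ≢ 1 (mod 41) for each such q.
h = 2: 2^20 ≡ 1, 2^8 ≡ 10 (mod 41); 2^20 ≡ 1, so not a primitive root.
h = 3: 3^20 ≡ 40, 3^8 ≡ 1 (mod 41); 3^8 ≡ 1, so not a primitive root.
h = 4: 4^20 ≡ 1, 4^8 ≡ 18 (mod 41); 4^20 ≡ 1, so not a primitive root.
h = 5: 5^20 ≡ 1, 5^8 ≡ 18 (mod 41); 5^20 ≡ 1, so not a primitive root.
h = 6: 6^20 ≡ 40, 6^8 ≡ 10 (mod 41); none is 1, so 6 has order 40 and is a primitive root.
The smallest primitive root mod 41 is g = 6.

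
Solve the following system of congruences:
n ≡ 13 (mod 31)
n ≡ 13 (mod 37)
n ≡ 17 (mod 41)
42452

Using the Chinese Remainder Theorem:
M = product of moduli = 47027
For equation 1: M_1 = 1517, 1517 ≡ 29 (mod 31), inverse of 1517 mod 31 is 15 (check: 29 × 15 = 435 ≡ 1 (mod 31))
For equation 2: M_2 = 1271, 1271 ≡ 13 (mod 37), inverse of 1271 mod 37 is 20 (check: 13 × 20 = 260 ≡ 1 (mod 37))
For equation 3: M_3 = 1147, 1147 ≡ 40 (mod 41), inverse of 1147 mod 41 is 40 (check: 40 × 40 = 1600 ≡ 1 (mod 41))
Combine: n ≡ Σ r_i×M_i×(M_i⁻¹ mod m_i) = 13×1517×15 + 13×1271×20 + 17×1147×40 = 295815 + 330460 + 779960 = 1406235
1406235 mod 47027 = 42452
n ≡ 42452 (mod 47027)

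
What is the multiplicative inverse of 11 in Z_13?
6

Using Extended Euclidean Algorithm:
gcd(11, 13) = 1
Bezout coefficients: 11 × 6 + 13 × -5 = 1
So 11 × 6 ≡ 1 (mod 13)
The inverse is 6 mod 13 = 6
Verification: 11 × 6 = 66 = 5 × 13 + 1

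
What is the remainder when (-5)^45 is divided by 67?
Using repeated squaring. (-5) ≡ 62 (mod 67). 45 = 32 + 8 + 4 + 1 (binary 101101). Repeated squaring mod 67: 62^1 ≡ 62; 62^2 ≡ 62² = 3844 ≡ 25; 62^4 ≡ 25² = 625 ≡ 22; 62^8 ≡ 22² = 484 ≡ 15; 62^16 ≡ 15² = 225 ≡ 24; 62^32 ≡ 24² = 576 ≡ 40. Multiply: (-5)^45 ≡ 62^32 × 62^8 × 62^4 × 62^1 ≡ 40 × 15 × 22 × 62 (mod 67): 40 × 15 = 600 ≡ 64; 64 × 22 = 1408 ≡ 1; 1 × 62 = 62 ≡ 62. So (-5)^45 ≡ 62 (mod 67).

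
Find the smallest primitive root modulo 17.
3

A primitive root g modulo p has order p-1 = 16
Prime divisors of 16: [2]
g is a primitive root iff g^(16/q) ≢ 1 (mod 17) for each prime divisor q
Testing small values:
  g = 2: 2^8 ≡ 1 (mod 17) → 2^8 ≡ 1, not primitive root
  g = 3: 3^8 ≡ 16 (mod 17) → none is 1, primitive root!
The smallest primitive root is 3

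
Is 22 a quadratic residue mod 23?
By Euler's criterion: 22^{11} ≡ 22 (mod 23). Since this equals -1 (≡ 22), 22 is not a QR.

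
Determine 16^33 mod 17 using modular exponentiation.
Using Fermat: 16^{16} ≡ 1 (mod 17). 33 ≡ 1 (mod 16). So 16^{33} ≡ 16^{1} ≡ 16 (mod 17)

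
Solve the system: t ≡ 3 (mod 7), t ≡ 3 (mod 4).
M = 7 × 4 = 28. M₁ = 4, y₁ ≡ 2 (mod 7). M₂ = 7, y₂ ≡ 3 (mod 4). t = 3×4×2 + 3×7×3 ≡ 3 (mod 28)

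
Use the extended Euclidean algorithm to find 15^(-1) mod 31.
Extended GCD: 15(-2) + 31(1) = 1. So 15^(-1) ≡ 29 ≡ 29 (mod 31). Verify: 15 × 29 = 435 ≡ 1 (mod 31)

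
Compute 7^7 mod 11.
7 = 4 + 2 + 1 (binary 111). Repeated squaring mod 11: 7^1 ≡ 7; 7^2 ≡ 7² = 49 ≡ 5; 7^4 ≡ 5² = 25 ≡ 3. Multiply: 7^7 = 7^4 × 7^2 × 7^1 ≡ 3 × 5 × 7 (mod 11): 3 × 5 = 15 ≡ 4; 4 × 7 = 28 ≡ 6. So 7^7 ≡ 6 (mod 11).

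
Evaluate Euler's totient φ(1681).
1640

Prime factorization: 1681 = 41^2
Using the formula φ(n) = n × Π(1 - 1/p) for each prime factor p:
φ(1681) = 1681 × (1 - 1/41)
φ(1681) = 1640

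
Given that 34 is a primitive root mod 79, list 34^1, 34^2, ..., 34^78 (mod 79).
g^1, g^2, ..., g^{78} mod 79: {34, 50, 41, 51, 75, 22, 37, 73, 33, 16, 70, 10, 24, 26, 15, 36, 39, 62, 54, 19, 14, 2, 68, 21, 3, 23, 71, 44, 74, 67, 66, 32, 61, 20, 48, 52, 30, 72, 78, 45, 29, 38, 28, 4, 57, 42, 6, 46, 63, 9, 69, 55, 53, 64, 43, 40, 17, 25, 60, 65, 77, 11, 58, 76, 56, 8, 35, 5, 12, 13, 47, 18, 59, 31, 27, 49, 7, 1}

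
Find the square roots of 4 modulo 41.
The square roots of 4 mod 41 are 2 and 39. Verify: 2² = 4 ≡ 4 (mod 41)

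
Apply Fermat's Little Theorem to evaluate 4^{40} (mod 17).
1

By Fermat's Little Theorem, a^(p-1) ≡ 1 (mod p) for prime p and gcd(a, p) = 1
Here p = 17, so 4^16 ≡ 1 (mod 17)
We can reduce the exponent: 40 mod 16 = 8
So 4^40 ≡ 4^8 (mod 17)
Computing: 4^8 mod 17 = 1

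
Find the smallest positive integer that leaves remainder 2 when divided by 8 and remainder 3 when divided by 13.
M = 8 × 13 = 104. M₁ = 13, y₁ ≡ 5 (mod 8). M₂ = 8, y₂ ≡ 5 (mod 13). t = 2×13×5 + 3×8×5 ≡ 42 (mod 104). The smallest positive such number is 42.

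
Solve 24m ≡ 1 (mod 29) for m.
24^(-1) ≡ 23 (mod 29). Verification: 24 × 23 = 552 ≡ 1 (mod 29)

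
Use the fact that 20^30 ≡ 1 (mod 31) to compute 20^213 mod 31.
By Fermat: 20^{30} ≡ 1 (mod 31). 213 ≡ 3 (mod 30). So 20^{213} ≡ 20^{3} ≡ 2 (mod 31)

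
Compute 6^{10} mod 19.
6

Using successive squaring:
Binary expansion of 10: 1010
Powers of 6 mod 19 (each is the square of the previous):
  6^1 ≡ 6 (mod 19)
  6^2 ≡ 6² = 36 ≡ 17 (mod 19)
  6^4 ≡ 17² = 289 ≡ 4 (mod 19)
  6^8 ≡ 4² = 16 ≡ 16 (mod 19)
10 = 8 + 2, so 6^10 = 6^8 × 6^2 ≡ 16 × 17 (mod 19)
Multiplying step by step:
  16 × 17 = 272 ≡ 6 (mod 19)
Result: 6^10 ≡ 6 (mod 19)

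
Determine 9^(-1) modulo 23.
9^(-1) ≡ 18 (mod 23). Verification: 9 × 18 = 162 ≡ 1 (mod 23)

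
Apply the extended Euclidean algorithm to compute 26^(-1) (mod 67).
Extended GCD: 26(-18) + 67(7) = 1. So 26^(-1) ≡ 49 ≡ 49 (mod 67). Verify: 26 × 49 = 1274 ≡ 1 (mod 67)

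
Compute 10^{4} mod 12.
4

Using successive squaring:
Binary expansion of 4: 100
Powers of 10 mod 12 (each is the square of the previous):
  10^1 ≡ 10 (mod 12)
  10^2 ≡ 10² = 100 ≡ 4 (mod 12)
  10^4 ≡ 4² = 16 ≡ 4 (mod 12)
4 is a power of 2, so 10^4 is the last square: ≡ 4 (mod 12)
Result: 10^4 ≡ 4 (mod 12)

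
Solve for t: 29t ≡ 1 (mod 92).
73

Since gcd(29, 92) = 1 divides 1, a solution exists.
Multiply both sides by the inverse of 29 mod 92:
  29^(-1) mod 92 = 73
  x ≡ 73 × 1 ≡ 73 ≡ 73 (mod 92)
Verification: 29 × 73 = 2117 = 23 × 92 + 1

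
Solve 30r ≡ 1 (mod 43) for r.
30^(-1) ≡ 33 (mod 43). Verification: 30 × 33 = 990 ≡ 1 (mod 43)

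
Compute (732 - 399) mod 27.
9

(732 - 399) = 333
333 mod 27 = 9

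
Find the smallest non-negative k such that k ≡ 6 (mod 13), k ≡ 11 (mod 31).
383

Using the Chinese Remainder Theorem:
M = product of moduli = 403
For equation 1: M_1 = 31, 31 ≡ 5 (mod 13), inverse of 31 mod 13 is 8 (check: 5 × 8 = 40 ≡ 1 (mod 13))
For equation 2: M_2 = 13, 13 ≡ 13 (mod 31), inverse of 13 mod 31 is 12 (check: 13 × 12 = 156 ≡ 1 (mod 31))
Combine: k ≡ Σ r_i×M_i×(M_i⁻¹ mod m_i) = 6×31×8 + 11×13×12 = 1488 + 1716 = 3204
3204 mod 403 = 383
k ≡ 383 (mod 403)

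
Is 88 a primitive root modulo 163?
p - 1 = 162 has prime divisors 2, 3. Check 88^(162/q) mod 163 for each: 88^(162/2) = 88^81 ≡ 1, 88^(162/3) = 88^54 ≡ 58 (mod 163). Since 88^81 ≡ 1 (mod 163), the order of 88 divides 81 (in fact the order is 81) ≠ 162, so it is not a primitive root.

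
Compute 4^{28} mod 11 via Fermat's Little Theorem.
9

By Fermat's Little Theorem, a^(p-1) ≡ 1 (mod p) for prime p and gcd(a, p) = 1
Here p = 11, so 4^10 ≡ 1 (mod 11)
We can reduce the exponent: 28 mod 10 = 8
So 4^28 ≡ 4^8 (mod 11)
Computing: 4^8 mod 11 = 9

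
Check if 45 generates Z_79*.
p - 1 = 78 has prime divisors 2, 3, 13. Check 45^(78/q) mod 79 for each: 45^(78/2) = 45^39 ≡ 1, 45^(78/3) = 45^26 ≡ 23, 45^(78/13) = 45^6 ≡ 22 (mod 79). Since 45^39 ≡ 1 (mod 79), the order of 45 divides 39 (in fact the order is 39) ≠ 78, so it is not a primitive root.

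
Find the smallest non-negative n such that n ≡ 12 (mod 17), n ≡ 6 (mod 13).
97

Using the Chinese Remainder Theorem:
M = product of moduli = 221
For equation 1: M_1 = 13, 13 ≡ 13 (mod 17), inverse of 13 mod 17 is 4 (check: 13 × 4 = 52 ≡ 1 (mod 17))
For equation 2: M_2 = 17, 17 ≡ 4 (mod 13), inverse of 17 mod 13 is 10 (check: 4 × 10 = 40 ≡ 1 (mod 13))
Combine: n ≡ Σ r_i×M_i×(M_i⁻¹ mod m_i) = 12×13×4 + 6×17×10 = 624 + 1020 = 1644
1644 mod 221 = 97
n ≡ 97 (mod 221)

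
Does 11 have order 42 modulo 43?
p - 1 = 42 has prime divisors 2, 3, 7. Check 11^(42/q) mod 43 for each: 11^(42/2) = 11^21 ≡ 1, 11^(42/3) = 11^14 ≡ 1, 11^(42/7) = 11^6 ≡ 4 (mod 43). Since 11^21 ≡ 1 (mod 43), the order of 11 divides 21 (in fact the order is 7) ≠ 42, so it is not a primitive root.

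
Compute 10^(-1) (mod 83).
25

Using Extended Euclidean Algorithm:
gcd(10, 83) = 1
Bezout coefficients: 10 × 25 + 83 × -3 = 1
So 10 × 25 ≡ 1 (mod 83)
The inverse is 25 mod 83 = 25
Verification: 10 × 25 = 250 = 3 × 83 + 1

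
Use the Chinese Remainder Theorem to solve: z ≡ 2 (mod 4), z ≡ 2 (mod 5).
M = 4 × 5 = 20. M₁ = 5, y₁ ≡ 1 (mod 4). M₂ = 4, y₂ ≡ 4 (mod 5). z = 2×5×1 + 2×4×4 ≡ 2 (mod 20)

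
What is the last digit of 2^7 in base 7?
7 = 4 + 2 + 1 (binary 111). Repeated squaring mod 7: 2^1 ≡ 2; 2^2 ≡ 2² = 4 ≡ 4; 2^4 ≡ 4² = 16 ≡ 2. Multiply: 2^7 = 2^4 × 2^2 × 2^1 ≡ 2 × 4 × 2 (mod 7): 2 × 4 = 8 ≡ 1; 1 × 2 = 2 ≡ 2. So 2^7 ≡ 2 (mod 7).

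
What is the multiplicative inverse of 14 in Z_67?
24

Using Extended Euclidean Algorithm:
gcd(14, 67) = 1
Bezout coefficients: 14 × 24 + 67 × -5 = 1
So 14 × 24 ≡ 1 (mod 67)
The inverse is 24 mod 67 = 24
Verification: 14 × 24 = 336 = 5 × 67 + 1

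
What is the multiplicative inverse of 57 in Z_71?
5

Using Extended Euclidean Algorithm:
gcd(57, 71) = 1
Bezout coefficients: 57 × 5 + 71 × -4 = 1
So 57 × 5 ≡ 1 (mod 71)
The inverse is 5 mod 71 = 5
Verification: 57 × 5 = 285 = 4 × 71 + 1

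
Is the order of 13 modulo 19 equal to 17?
No, the actual order is 18, not 17.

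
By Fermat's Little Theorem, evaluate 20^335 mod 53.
By Fermat: 20^{52} ≡ 1 (mod 53). 335 ≡ 23 (mod 52). So 20^{335} ≡ 20^{23} ≡ 18 (mod 53)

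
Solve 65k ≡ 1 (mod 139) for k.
65^(-1) ≡ 77 (mod 139). Verification: 65 × 77 = 5005 ≡ 1 (mod 139)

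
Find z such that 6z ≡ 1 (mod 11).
6^(-1) ≡ 2 (mod 11). Verification: 6 × 2 = 12 ≡ 1 (mod 11)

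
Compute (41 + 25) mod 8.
2

(41 + 25) = 66
66 mod 8 = 2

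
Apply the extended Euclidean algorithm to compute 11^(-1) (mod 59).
Extended GCD: 11(-16) + 59(3) = 1. So 11^(-1) ≡ 43 ≡ 43 (mod 59). Verify: 11 × 43 = 473 ≡ 1 (mod 59)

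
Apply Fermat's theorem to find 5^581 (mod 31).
By Fermat: 5^{30} ≡ 1 (mod 31). 581 ≡ 11 (mod 30). So 5^{581} ≡ 5^{11} ≡ 25 (mod 31)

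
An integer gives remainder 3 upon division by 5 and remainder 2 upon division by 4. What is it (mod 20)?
M = 5 × 4 = 20. M₁ = 4, y₁ ≡ 4 (mod 5). M₂ = 5, y₂ ≡ 1 (mod 4). x = 3×4×4 + 2×5×1 ≡ 18 (mod 20). The smallest positive such number is 18.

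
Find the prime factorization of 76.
2^2 × 19

Divide by primes starting from smallest:
76 ÷ 2 = 38
38 ÷ 2 = 19
19 ÷ 19 = 1

76 = 2^2 × 19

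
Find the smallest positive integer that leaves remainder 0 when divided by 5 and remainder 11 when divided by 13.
M = 5 × 13 = 65. M₁ = 13, y₁ ≡ 2 (mod 5). M₂ = 5, y₂ ≡ 8 (mod 13). k = 0×13×2 + 11×5×8 ≡ 50 (mod 65). The smallest positive such number is 50.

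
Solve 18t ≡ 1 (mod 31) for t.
18^(-1) ≡ 19 (mod 31). Verification: 18 × 19 = 342 ≡ 1 (mod 31)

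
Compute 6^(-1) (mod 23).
6^(-1) ≡ 4 (mod 23). Verification: 6 × 4 = 24 ≡ 1 (mod 23)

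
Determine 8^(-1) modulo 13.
8^(-1) ≡ 5 (mod 13). Verification: 8 × 5 = 40 ≡ 1 (mod 13)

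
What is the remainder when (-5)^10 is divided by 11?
(-5) ≡ 6 (mod 11). 10 = 8 + 2 (binary 1010). Repeated squaring mod 11: 6^1 ≡ 6; 6^2 ≡ 6² = 36 ≡ 3; 6^4 ≡ 3² = 9 ≡ 9; 6^8 ≡ 9² = 81 ≡ 4. Multiply: (-5)^10 ≡ 6^8 × 6^2 ≡ 4 × 3 (mod 11): 4 × 3 = 12 ≡ 1. So (-5)^10 ≡ 1 (mod 11).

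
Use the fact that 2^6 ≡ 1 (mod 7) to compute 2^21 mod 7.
By Fermat: 2^{6} ≡ 1 (mod 7). 21 = 3×6 + 3. So 2^{21} ≡ 2^{3} ≡ 1 (mod 7)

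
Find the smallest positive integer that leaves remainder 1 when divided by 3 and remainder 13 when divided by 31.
M = 3 × 31 = 93. M₁ = 31, y₁ ≡ 1 (mod 3). M₂ = 3, y₂ ≡ 21 (mod 31). n = 1×31×1 + 13×3×21 ≡ 13 (mod 93). The smallest positive such number is 13.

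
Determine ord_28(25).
Powers of 25 mod 28: 25^1≡25, 25^2≡9, 25^3≡1. Order = 3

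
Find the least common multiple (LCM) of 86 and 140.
6020

First find GCD(86, 140) using the Euclidean algorithm:
86 = 0 × 140 + 86
140 = 1 × 86 + 54
86 = 1 × 54 + 32
54 = 1 × 32 + 22
32 = 1 × 22 + 10
22 = 2 × 10 + 2
10 = 5 × 2 + 0
GCD(86, 140) = 2

LCM formula: LCM(a, b) = (a × b) / GCD(a, b)
LCM(86, 140) = (86 × 140) / 2
LCM(86, 140) = 12040 / 2
LCM(86, 140) = 6020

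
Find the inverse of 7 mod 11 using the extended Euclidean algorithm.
Extended GCD: 7(-3) + 11(2) = 1. So 7^(-1) ≡ 8 ≡ 8 (mod 11). Verify: 7 × 8 = 56 ≡ 1 (mod 11)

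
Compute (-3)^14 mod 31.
Using repeated squaring. (-3) ≡ 28 (mod 31). 14 = 8 + 4 + 2 (binary 1110). Repeated squaring mod 31: 28^1 ≡ 28; 28^2 ≡ 28² = 784 ≡ 9; 28^4 ≡ 9² = 81 ≡ 19; 28^8 ≡ 19² = 361 ≡ 20. Multiply: (-3)^14 ≡ 28^8 × 28^4 × 28^2 ≡ 20 × 19 × 9 (mod 31): 20 × 19 = 380 ≡ 8; 8 × 9 = 72 ≡ 10. So (-3)^14 ≡ 10 (mod 31).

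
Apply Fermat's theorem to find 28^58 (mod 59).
By Fermat's Little Theorem, 28^{58} ≡ 1 (mod 59) since 59 is prime and gcd(28, 59) = 1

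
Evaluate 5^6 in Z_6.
6 = 4 + 2 (binary 110). Repeated squaring mod 6: 5^1 ≡ 5; 5^2 ≡ 5² = 25 ≡ 1; 5^4 ≡ 1² = 1 ≡ 1. Multiply: 5^6 = 5^4 × 5^2 ≡ 1 × 1 (mod 6): 1 × 1 = 1 ≡ 1. So 5^6 ≡ 1 (mod 6).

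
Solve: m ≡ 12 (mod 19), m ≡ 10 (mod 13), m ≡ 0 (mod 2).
M = 19 × 13 × 2 = 494. M₁ = 26, y₁ ≡ 11 (mod 19). M₂ = 38, y₂ ≡ 12 (mod 13). M₃ = 247, y₃ ≡ 1 (mod 2). m = 12×26×11 + 10×38×12 + 0×247×1 ≡ 88 (mod 494)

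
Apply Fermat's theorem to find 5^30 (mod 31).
By Fermat's Little Theorem, 5^{30} ≡ 1 (mod 31) since 31 is prime and gcd(5, 31) = 1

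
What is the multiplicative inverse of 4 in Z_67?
4^(-1) ≡ 17 (mod 67). Verification: 4 × 17 = 68 ≡ 1 (mod 67)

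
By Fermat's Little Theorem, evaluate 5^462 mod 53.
By Fermat: 5^{52} ≡ 1 (mod 53). 462 = 8×52 + 46. So 5^{462} ≡ 5^{46} ≡ 37 (mod 53)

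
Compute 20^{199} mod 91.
6

Using successive squaring:
Binary expansion of 199: 11000111
Powers of 20 mod 91 (each is the square of the previous):
  20^1 ≡ 20 (mod 91)
  20^2 ≡ 20² = 400 ≡ 36 (mod 91)
  20^4 ≡ 36² = 1296 ≡ 22 (mod 91)
  20^8 ≡ 22² = 484 ≡ 29 (mod 91)
  20^16 ≡ 29² = 841 ≡ 22 (mod 91)
  20^32 ≡ 22² = 484 ≡ 29 (mod 91)
  20^64 ≡ 29² = 841 ≡ 22 (mod 91)
  20^128 ≡ 22² = 484 ≡ 29 (mod 91)
199 = 128 + 64 + 4 + 2 + 1, so 20^199 = 20^128 × 20^64 × 20^4 × 20^2 × 20^1 ≡ 29 × 22 × 22 × 36 × 20 (mod 91)
Multiplying step by step:
  29 × 22 = 638 ≡ 1 (mod 91)
  1 × 22 = 22 ≡ 22 (mod 91)
  22 × 36 = 792 ≡ 64 (mod 91)
  64 × 20 = 1280 ≡ 6 (mod 91)
Result: 20^199 ≡ 6 (mod 91)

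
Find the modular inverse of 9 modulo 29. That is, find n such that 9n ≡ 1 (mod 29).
13

Using Extended Euclidean Algorithm:
gcd(9, 29) = 1
Bezout coefficients: 9 × 13 + 29 × -4 = 1
So 9 × 13 ≡ 1 (mod 29)
The inverse is 13 mod 29 = 13
Verification: 9 × 13 = 117 = 4 × 29 + 1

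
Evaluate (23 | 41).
(23/41) = 23^{20} mod 41 = 1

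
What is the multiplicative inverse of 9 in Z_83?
37

Using Extended Euclidean Algorithm:
gcd(9, 83) = 1
Bezout coefficients: 9 × 37 + 83 × -4 = 1
So 9 × 37 ≡ 1 (mod 83)
The inverse is 37 mod 83 = 37
Verification: 9 × 37 = 333 = 4 × 83 + 1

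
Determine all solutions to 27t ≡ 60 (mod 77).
45

Since gcd(27, 77) = 1 divides 60, a solution exists.
Multiply both sides by the inverse of 27 mod 77:
  27^(-1) mod 77 = 20
  x ≡ 20 × 60 ≡ 1200 ≡ 45 (mod 77)
Verification: 27 × 45 = 1215 = 15 × 77 + 60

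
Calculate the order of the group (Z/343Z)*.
294

Prime factorization: 343 = 7^3
Using the formula φ(n) = n × Π(1 - 1/p) for each prime factor p:
φ(343) = 343 × (1 - 1/7)
φ(343) = 294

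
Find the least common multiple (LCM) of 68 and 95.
6460

First find GCD(68, 95) using the Euclidean algorithm:
68 = 0 × 95 + 68
95 = 1 × 68 + 27
68 = 2 × 27 + 14
27 = 1 × 14 + 13
14 = 1 × 13 + 1
13 = 13 × 1 + 0
GCD(68, 95) = 1

LCM formula: LCM(a, b) = (a × b) / GCD(a, b)
LCM(68, 95) = (68 × 95) / 1
LCM(68, 95) = 6460 / 1
LCM(68, 95) = 6460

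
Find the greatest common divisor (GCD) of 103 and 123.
1

Using the Euclidean algorithm:
103 = 0 × 123 + 103
123 = 1 × 103 + 20
103 = 5 × 20 + 3
20 = 6 × 3 + 2
3 = 1 × 2 + 1
2 = 2 × 1 + 0

GCD(103, 123) = 1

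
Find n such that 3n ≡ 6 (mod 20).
2

Since gcd(3, 20) = 1 divides 6, a solution exists.
Multiply both sides by the inverse of 3 mod 20:
  3^(-1) mod 20 = 7
  x ≡ 7 × 6 ≡ 42 ≡ 2 (mod 20)
Verification: 3 × 2 = 6 = 0 × 20 + 6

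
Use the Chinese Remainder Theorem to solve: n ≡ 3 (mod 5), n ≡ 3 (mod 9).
M = 5 × 9 = 45. M₁ = 9, y₁ ≡ 4 (mod 5). M₂ = 5, y₂ ≡ 2 (mod 9). n = 3×9×4 + 3×5×2 ≡ 3 (mod 45)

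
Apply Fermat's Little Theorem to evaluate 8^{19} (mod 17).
2

By Fermat's Little Theorem, a^(p-1) ≡ 1 (mod p) for prime p and gcd(a, p) = 1
Here p = 17, so 8^16 ≡ 1 (mod 17)
We can reduce the exponent: 19 mod 16 = 3
So 8^19 ≡ 8^3 (mod 17)
Computing: 8^3 mod 17 = 2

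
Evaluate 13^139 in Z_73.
Using Fermat: 13^{72} ≡ 1 (mod 73). 139 ≡ 67 (mod 72). So 13^{139} ≡ 13^{67} ≡ 39 (mod 73)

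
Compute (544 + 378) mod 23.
2

(544 + 378) = 922
922 mod 23 = 2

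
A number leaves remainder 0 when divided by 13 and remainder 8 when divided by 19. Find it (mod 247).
M = 13 × 19 = 247. M₁ = 19, y₁ ≡ 11 (mod 13). M₂ = 13, y₂ ≡ 3 (mod 19). x = 0×19×11 + 8×13×3 ≡ 65 (mod 247)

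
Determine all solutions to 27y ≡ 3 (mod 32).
25

Since gcd(27, 32) = 1 divides 3, a solution exists.
Multiply both sides by the inverse of 27 mod 32:
  27^(-1) mod 32 = 19
  x ≡ 19 × 3 ≡ 57 ≡ 25 (mod 32)
Verification: 27 × 25 = 675 = 21 × 32 + 3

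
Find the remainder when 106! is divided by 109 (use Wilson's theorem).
(108)! = (106)! × (107) × (108) ≡ -1 (mod 109). So (106)! ≡ -1 × [(108)(107)]^(-1) ≡ 54 (mod 109)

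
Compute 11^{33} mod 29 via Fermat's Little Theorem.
14

By Fermat's Little Theorem, a^(p-1) ≡ 1 (mod p) for prime p and gcd(a, p) = 1
Here p = 29, so 11^28 ≡ 1 (mod 29)
We can reduce the exponent: 33 mod 28 = 5
So 11^33 ≡ 11^5 (mod 29)
Computing: 11^5 mod 29 = 14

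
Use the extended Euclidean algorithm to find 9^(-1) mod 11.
Extended GCD: 9(5) + 11(-4) = 1. So 9^(-1) ≡ 5 ≡ 5 (mod 11). Verify: 9 × 5 = 45 ≡ 1 (mod 11)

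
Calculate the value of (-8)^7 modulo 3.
(-8) ≡ 1 (mod 3). 7 = 4 + 2 + 1 (binary 111). Repeated squaring mod 3: 1^1 ≡ 1; 1^2 ≡ 1² = 1 ≡ 1; 1^4 ≡ 1² = 1 ≡ 1. Multiply: (-8)^7 ≡ 1^4 × 1^2 × 1^1 ≡ 1 × 1 × 1 (mod 3): 1 × 1 = 1 ≡ 1; 1 × 1 = 1 ≡ 1. So (-8)^7 ≡ 1 (mod 3).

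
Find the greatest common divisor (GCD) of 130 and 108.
2

Using the Euclidean algorithm:
130 = 1 × 108 + 22
108 = 4 × 22 + 20
22 = 1 × 20 + 2
20 = 10 × 2 + 0

GCD(130, 108) = 2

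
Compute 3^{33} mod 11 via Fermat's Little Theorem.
5

By Fermat's Little Theorem, a^(p-1) ≡ 1 (mod p) for prime p and gcd(a, p) = 1
Here p = 11, so 3^10 ≡ 1 (mod 11)
We can reduce the exponent: 33 mod 10 = 3
So 3^33 ≡ 3^3 (mod 11)
Computing: 3^3 mod 11 = 5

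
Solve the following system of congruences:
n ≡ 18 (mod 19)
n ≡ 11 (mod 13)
37

Using the Chinese Remainder Theorem:
M = product of moduli = 247
For equation 1: M_1 = 13, 13 ≡ 13 (mod 19), inverse of 13 mod 19 is 3 (check: 13 × 3 = 39 ≡ 1 (mod 19))
For equation 2: M_2 = 19, 19 ≡ 6 (mod 13), inverse of 19 mod 13 is 11 (check: 6 × 11 = 66 ≡ 1 (mod 13))
Combine: n ≡ Σ r_i×M_i×(M_i⁻¹ mod m_i) = 18×13×3 + 11×19×11 = 702 + 2299 = 3001
3001 mod 247 = 37
n ≡ 37 (mod 247)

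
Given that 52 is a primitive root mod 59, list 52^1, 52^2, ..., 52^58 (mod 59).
g^1, g^2, ..., g^{58} mod 59: {52, 49, 11, 41, 8, 3, 38, 29, 33, 5, 24, 9, 55, 28, 40, 15, 13, 27, 47, 25, 2, 45, 39, 22, 23, 16, 6, 17, 58, 7, 10, 48, 18, 51, 56, 21, 30, 26, 54, 35, 50, 4, 31, 19, 44, 46, 32, 12, 34, 57, 14, 20, 37, 36, 43, 53, 42, 1}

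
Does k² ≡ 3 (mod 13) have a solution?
By Euler's criterion: 3^{6} ≡ 1 (mod 13). Since this equals 1, 3 is a QR.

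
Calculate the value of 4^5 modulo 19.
5 = 4 + 1 (binary 101). Repeated squaring mod 19: 4^1 ≡ 4; 4^2 ≡ 4² = 16 ≡ 16; 4^4 ≡ 16² = 256 ≡ 9. Multiply: 4^5 = 4^4 × 4^1 ≡ 9 × 4 (mod 19): 9 × 4 = 36 ≡ 17. So 4^5 ≡ 17 (mod 19).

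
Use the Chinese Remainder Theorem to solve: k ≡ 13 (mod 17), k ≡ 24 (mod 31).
M = 17 × 31 = 527. M₁ = 31, y₁ ≡ 11 (mod 17). M₂ = 17, y₂ ≡ 11 (mod 31). k = 13×31×11 + 24×17×11 ≡ 489 (mod 527)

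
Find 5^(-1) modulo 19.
4

Using Extended Euclidean Algorithm:
gcd(5, 19) = 1
Bezout coefficients: 5 × 4 + 19 × -1 = 1
So 5 × 4 ≡ 1 (mod 19)
The inverse is 4 mod 19 = 4
Verification: 5 × 4 = 20 = 1 × 19 + 1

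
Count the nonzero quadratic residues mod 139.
For prime 139, there are (p-1)/2 = (139-1)/2 = 69 quadratic residues (excluding 0).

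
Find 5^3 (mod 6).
3 = 2 + 1 (binary 11). Repeated squaring mod 6: 5^1 ≡ 5; 5^2 ≡ 5² = 25 ≡ 1. Multiply: 5^3 = 5^2 × 5^1 ≡ 1 × 5 (mod 6): 1 × 5 = 5 ≡ 5. So 5^3 ≡ 5 (mod 6).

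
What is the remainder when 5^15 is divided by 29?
Using repeated squaring. 15 = 8 + 4 + 2 + 1 (binary 1111). Repeated squaring mod 29: 5^1 ≡ 5; 5^2 ≡ 5² = 25 ≡ 25; 5^4 ≡ 25² = 625 ≡ 16; 5^8 ≡ 16² = 256 ≡ 24. Multiply: 5^15 = 5^8 × 5^4 × 5^2 × 5^1 ≡ 24 × 16 × 25 × 5 (mod 29): 24 × 16 = 384 ≡ 7; 7 × 25 = 175 ≡ 1; 1 × 5 = 5 ≡ 5. So 5^15 ≡ 5 (mod 29).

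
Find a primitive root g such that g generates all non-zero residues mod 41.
p - 1 = 40 has prime divisors 2, 5. h is a primitive root mod 41 iff h^(40/q) ≢ 1 (mod 41) for each such q.
h = 2: 2^20 ≡ 1, 2^8 ≡ 10 (mod 41); 2^20 ≡ 1, so not a primitive root.
h = 3: 3^20 ≡ 40, 3^8 ≡ 1 (mod 41); 3^8 ≡ 1, so not a primitive root.
h = 4: 4^20 ≡ 1, 4^8 ≡ 18 (mod 41); 4^20 ≡ 1, so not a primitive root.
h = 5: 5^20 ≡ 1, 5^8 ≡ 18 (mod 41); 5^20 ≡ 1, so not a primitive root.
h = 6: 6^20 ≡ 40, 6^8 ≡ 10 (mod 41); none is 1, so 6 has order 40 and is a primitive root.
The smallest primitive root mod 41 is g = 6.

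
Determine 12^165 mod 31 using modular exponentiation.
Using Fermat: 12^{30} ≡ 1 (mod 31). 165 ≡ 15 (mod 30). So 12^{165} ≡ 12^{15} ≡ 30 (mod 31)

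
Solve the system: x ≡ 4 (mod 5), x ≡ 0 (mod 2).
M = 5 × 2 = 10. M₁ = 2, y₁ ≡ 3 (mod 5). M₂ = 5, y₂ ≡ 1 (mod 2). x = 4×2×3 + 0×5×1 ≡ 4 (mod 10)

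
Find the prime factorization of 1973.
1973

Divide by primes starting from smallest:
1973 ÷ 1973 = 1

1973 = 1973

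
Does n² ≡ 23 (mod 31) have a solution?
By Euler's criterion: 23^{15} ≡ 30 (mod 31). Since this equals -1 (≡ 30), 23 is not a QR.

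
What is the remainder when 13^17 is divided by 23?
Using repeated squaring. 17 = 16 + 1 (binary 10001). Repeated squaring mod 23: 13^1 ≡ 13; 13^2 ≡ 13² = 169 ≡ 8; 13^4 ≡ 8² = 64 ≡ 18; 13^8 ≡ 18² = 324 ≡ 2; 13^16 ≡ 2² = 4 ≡ 4. Multiply: 13^17 = 13^16 × 13^1 ≡ 4 × 13 (mod 23): 4 × 13 = 52 ≡ 6. So 13^17 ≡ 6 (mod 23).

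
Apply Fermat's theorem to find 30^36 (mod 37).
By Fermat's Little Theorem, 30^{36} ≡ 1 (mod 37) since 37 is prime and gcd(30, 37) = 1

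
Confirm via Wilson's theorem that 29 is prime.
(28)! mod 29 = 28. Since this equals -1 (mod 29), Wilson confirms 29 is prime.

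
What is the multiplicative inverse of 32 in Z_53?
5

Using Extended Euclidean Algorithm:
gcd(32, 53) = 1
Bezout coefficients: 32 × 5 + 53 × -3 = 1
So 32 × 5 ≡ 1 (mod 53)
The inverse is 5 mod 53 = 5
Verification: 32 × 5 = 160 = 3 × 53 + 1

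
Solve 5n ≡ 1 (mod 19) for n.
4

Using Extended Euclidean Algorithm:
gcd(5, 19) = 1
Bezout coefficients: 5 × 4 + 19 × -1 = 1
So 5 × 4 ≡ 1 (mod 19)
The inverse is 4 mod 19 = 4
Verification: 5 × 4 = 20 = 1 × 19 + 1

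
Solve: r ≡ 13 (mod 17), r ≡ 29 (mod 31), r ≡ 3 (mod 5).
M = 17 × 31 × 5 = 2635. M₁ = 155, y₁ ≡ 9 (mod 17). M₂ = 85, y₂ ≡ 27 (mod 31). M₃ = 527, y₃ ≡ 3 (mod 5). r = 13×155×9 + 29×85×27 + 3×527×3 ≡ 2478 (mod 2635)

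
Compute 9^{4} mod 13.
9

Using successive squaring:
Binary expansion of 4: 100
Powers of 9 mod 13 (each is the square of the previous):
  9^1 ≡ 9 (mod 13)
  9^2 ≡ 9² = 81 ≡ 3 (mod 13)
  9^4 ≡ 3² = 9 ≡ 9 (mod 13)
4 is a power of 2, so 9^4 is the last square: ≡ 9 (mod 13)
Result: 9^4 ≡ 9 (mod 13)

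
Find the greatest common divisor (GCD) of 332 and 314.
2

Using the Euclidean algorithm:
332 = 1 × 314 + 18
314 = 17 × 18 + 8
18 = 2 × 8 + 2
8 = 4 × 2 + 0

GCD(332, 314) = 2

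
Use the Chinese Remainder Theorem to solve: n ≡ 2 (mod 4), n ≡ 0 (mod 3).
M = 4 × 3 = 12. M₁ = 3, y₁ ≡ 3 (mod 4). M₂ = 4, y₂ ≡ 1 (mod 3). n = 2×3×3 + 0×4×1 ≡ 6 (mod 12)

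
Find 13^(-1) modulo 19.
3

Using Extended Euclidean Algorithm:
gcd(13, 19) = 1
Bezout coefficients: 13 × 3 + 19 × -2 = 1
So 13 × 3 ≡ 1 (mod 19)
The inverse is 3 mod 19 = 3
Verification: 13 × 3 = 39 = 2 × 19 + 1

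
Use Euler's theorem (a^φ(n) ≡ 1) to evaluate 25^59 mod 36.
By Euler: 25^{12} ≡ 1 (mod 36) since gcd(25, 36) = 1. 59 = 4×12 + 11. So 25^{59} ≡ 25^{11} ≡ 13 (mod 36)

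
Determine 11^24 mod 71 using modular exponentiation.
Using repeated squaring. 24 = 16 + 8 (binary 11000). Repeated squaring mod 71: 11^1 ≡ 11; 11^2 ≡ 11² = 121 ≡ 50; 11^4 ≡ 50² = 2500 ≡ 15; 11^8 ≡ 15² = 225 ≡ 12; 11^16 ≡ 12² = 144 ≡ 2. Multiply: 11^24 = 11^16 × 11^8 ≡ 2 × 12 (mod 71): 2 × 12 = 24 ≡ 24. So 11^24 ≡ 24 (mod 71).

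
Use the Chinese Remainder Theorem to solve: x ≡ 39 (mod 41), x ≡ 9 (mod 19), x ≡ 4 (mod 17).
8198

Using the Chinese Remainder Theorem:
M = product of moduli = 13243
For equation 1: M_1 = 323, 323 ≡ 36 (mod 41), inverse of 323 mod 41 is 8 (check: 36 × 8 = 288 ≡ 1 (mod 41))
For equation 2: M_2 = 697, 697 ≡ 13 (mod 19), inverse of 697 mod 19 is 3 (check: 13 × 3 = 39 ≡ 1 (mod 19))
For equation 3: M_3 = 779, 779 ≡ 14 (mod 17), inverse of 779 mod 17 is 11 (check: 14 × 11 = 154 ≡ 1 (mod 17))
Combine: x ≡ Σ r_i×M_i×(M_i⁻¹ mod m_i) = 39×323×8 + 9×697×3 + 4×779×11 = 100776 + 18819 + 34276 = 153871
153871 mod 13243 = 8198
x ≡ 8198 (mod 13243)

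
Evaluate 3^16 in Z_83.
Using repeated squaring. 16 = 16 (binary 10000). Repeated squaring mod 83: 3^1 ≡ 3; 3^2 ≡ 3² = 9 ≡ 9; 3^4 ≡ 9² = 81 ≡ 81; 3^8 ≡ 81² = 6561 ≡ 4; 3^16 ≡ 4² = 16 ≡ 16. So 3^16 ≡ 16 (mod 83).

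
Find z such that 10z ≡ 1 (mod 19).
10^(-1) ≡ 2 (mod 19). Verification: 10 × 2 = 20 ≡ 1 (mod 19)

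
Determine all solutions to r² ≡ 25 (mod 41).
The square roots of 25 mod 41 are 36 and 5. Verify: 36² = 1296 ≡ 25 (mod 41)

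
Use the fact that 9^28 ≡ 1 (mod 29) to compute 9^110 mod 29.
By Fermat: 9^{28} ≡ 1 (mod 29). 110 = 3×28 + 26. So 9^{110} ≡ 9^{26} ≡ 24 (mod 29)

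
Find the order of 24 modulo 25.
Powers of 24 mod 25: 24^1≡24, 24^2≡1. Order = 2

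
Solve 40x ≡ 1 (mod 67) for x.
62

Using Extended Euclidean Algorithm:
gcd(40, 67) = 1
Bezout coefficients: 40 × -5 + 67 × 3 = 1
So 40 × -5 ≡ 1 (mod 67)
The inverse is -5 mod 67 = 62
Verification: 40 × 62 = 2480 = 37 × 67 + 1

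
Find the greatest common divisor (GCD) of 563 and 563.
563

Using the Euclidean algorithm:
563 = 1 × 563 + 0

GCD(563, 563) = 563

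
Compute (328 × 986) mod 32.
16

(328 × 986) = 323408
323408 mod 32 = 16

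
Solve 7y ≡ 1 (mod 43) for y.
7^(-1) ≡ 37 (mod 43). Verification: 7 × 37 = 259 ≡ 1 (mod 43)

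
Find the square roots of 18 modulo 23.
The square roots of 18 mod 23 are 8 and 15. Verify: 8² = 64 ≡ 18 (mod 23)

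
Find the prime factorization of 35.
5 × 7

Divide by primes starting from smallest:
35 ÷ 5 = 7
7 ÷ 7 = 1

35 = 5 × 7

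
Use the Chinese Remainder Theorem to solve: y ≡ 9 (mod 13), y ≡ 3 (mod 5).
48

Using the Chinese Remainder Theorem:
M = product of moduli = 65
For equation 1: M_1 = 5, 5 ≡ 5 (mod 13), inverse of 5 mod 13 is 8 (check: 5 × 8 = 40 ≡ 1 (mod 13))
For equation 2: M_2 = 13, 13 ≡ 3 (mod 5), inverse of 13 mod 5 is 2 (check: 3 × 2 = 6 ≡ 1 (mod 5))
Combine: y ≡ Σ r_i×M_i×(M_i⁻¹ mod m_i) = 9×5×8 + 3×13×2 = 360 + 78 = 438
438 mod 65 = 48
y ≡ 48 (mod 65)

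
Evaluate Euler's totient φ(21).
12

Prime factorization: 21 = 3 × 7
Using the formula φ(n) = n × Π(1 - 1/p) for each prime factor p:
φ(21) = 21 × (1 - 1/3) × (1 - 1/7)
φ(21) = 12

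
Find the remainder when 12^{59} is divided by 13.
By Fermat: 12^{12} ≡ 1 (mod 13). 59 = 4×12 + 11. So 12^{59} ≡ 12^{11} ≡ 12 (mod 13)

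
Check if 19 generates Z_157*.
p - 1 = 156 has prime divisors 2, 3, 13. Check 19^(156/q) mod 157 for each: 19^(156/2) = 19^78 ≡ 1, 19^(156/3) = 19^52 ≡ 12, 19^(156/13) = 19^12 ≡ 75 (mod 157). Since 19^78 ≡ 1 (mod 157), the order of 19 divides 78 (in fact the order is 39) ≠ 156, so it is not a primitive root.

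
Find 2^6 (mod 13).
6 = 4 + 2 (binary 110). Repeated squaring mod 13: 2^1 ≡ 2; 2^2 ≡ 2² = 4 ≡ 4; 2^4 ≡ 4² = 16 ≡ 3. Multiply: 2^6 = 2^4 × 2^2 ≡ 3 × 4 (mod 13): 3 × 4 = 12 ≡ 12. So 2^6 ≡ 12 (mod 13).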